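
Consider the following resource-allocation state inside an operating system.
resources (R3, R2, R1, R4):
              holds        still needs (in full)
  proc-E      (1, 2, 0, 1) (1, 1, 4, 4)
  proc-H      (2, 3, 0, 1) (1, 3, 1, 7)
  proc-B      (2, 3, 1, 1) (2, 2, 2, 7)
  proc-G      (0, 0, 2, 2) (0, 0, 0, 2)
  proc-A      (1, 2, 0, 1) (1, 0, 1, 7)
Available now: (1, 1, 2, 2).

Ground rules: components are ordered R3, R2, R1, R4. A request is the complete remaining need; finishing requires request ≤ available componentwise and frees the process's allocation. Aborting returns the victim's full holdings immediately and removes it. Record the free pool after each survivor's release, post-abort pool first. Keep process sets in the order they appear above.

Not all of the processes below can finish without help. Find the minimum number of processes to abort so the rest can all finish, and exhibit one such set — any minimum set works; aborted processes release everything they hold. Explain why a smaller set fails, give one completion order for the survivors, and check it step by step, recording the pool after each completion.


Abort proc-H and proc-B.
Key observation: the deadlocked proc-A becomes finishable only because proc-H and proc-B released (4, 6, 1, 2); it completes at step 3 below.
Minimality, checking each single-abort alternative: proc-E alone leaves proc-H blocked (short on R4); proc-H alone leaves proc-B blocked (short on R4); proc-B alone leaves proc-H blocked (short on R4); proc-G alone leaves proc-H blocked (short on R4); proc-A alone leaves proc-H blocked (short on R4).
The survivors complete as proc-G, proc-E, proc-A. Check, step by step (starting from the post-abort pool):
  pool = (5, 7, 3, 4)
  run proc-G (needs (0, 0, 0, 2), free (5, 7, 3, 4)); after release of (0, 0, 2, 2) the pool is (5, 7, 5, 6)
  run proc-E (needs (1, 1, 4, 4), free (5, 7, 5, 6)); after release of (1, 2, 0, 1) the pool is (6, 9, 5, 7)
  run proc-A (needs (1, 0, 1, 7), free (6, 9, 5, 7)); after release of (1, 2, 0, 1) the pool is (7, 11, 5, 8)


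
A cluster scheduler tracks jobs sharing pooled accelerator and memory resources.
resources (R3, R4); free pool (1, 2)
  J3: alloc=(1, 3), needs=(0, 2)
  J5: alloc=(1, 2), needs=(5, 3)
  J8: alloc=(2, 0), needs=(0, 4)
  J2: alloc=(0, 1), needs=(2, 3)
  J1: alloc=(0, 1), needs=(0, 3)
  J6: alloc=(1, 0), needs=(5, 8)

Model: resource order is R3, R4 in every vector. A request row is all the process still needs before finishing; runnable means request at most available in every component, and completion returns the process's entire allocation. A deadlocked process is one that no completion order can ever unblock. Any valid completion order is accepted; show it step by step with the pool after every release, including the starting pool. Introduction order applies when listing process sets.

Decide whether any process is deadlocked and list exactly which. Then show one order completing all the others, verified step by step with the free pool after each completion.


The deadlocked set is J5 and J6.
Key observation: J3, J2, J8, J1 can finish, but then (4, 7) is all there is, and the blocked group's R3 demands exceed it.
A valid finishing order for the others: J3, J2, J8, J1. Step-by-step check:
  pool = (1, 2)
  J3 needs (0, 2) <= (1, 2) -> finishes; pool += (1, 3) = (2, 5)
  J2 needs (2, 3) <= (2, 5) -> finishes; pool += (0, 1) = (2, 6)
  J8 needs (0, 4) <= (2, 6) -> finishes; pool += (2, 0) = (4, 6)
  J1 needs (0, 3) <= (4, 6) -> finishes; pool += (0, 1) = (4, 7)
The stuck group stays short no matter what:
  J5 still needs (5, 3) but only (4, 7) is free — short on R3
  J6 still needs (5, 8) but only (4, 7) is free — short on R3 and R4


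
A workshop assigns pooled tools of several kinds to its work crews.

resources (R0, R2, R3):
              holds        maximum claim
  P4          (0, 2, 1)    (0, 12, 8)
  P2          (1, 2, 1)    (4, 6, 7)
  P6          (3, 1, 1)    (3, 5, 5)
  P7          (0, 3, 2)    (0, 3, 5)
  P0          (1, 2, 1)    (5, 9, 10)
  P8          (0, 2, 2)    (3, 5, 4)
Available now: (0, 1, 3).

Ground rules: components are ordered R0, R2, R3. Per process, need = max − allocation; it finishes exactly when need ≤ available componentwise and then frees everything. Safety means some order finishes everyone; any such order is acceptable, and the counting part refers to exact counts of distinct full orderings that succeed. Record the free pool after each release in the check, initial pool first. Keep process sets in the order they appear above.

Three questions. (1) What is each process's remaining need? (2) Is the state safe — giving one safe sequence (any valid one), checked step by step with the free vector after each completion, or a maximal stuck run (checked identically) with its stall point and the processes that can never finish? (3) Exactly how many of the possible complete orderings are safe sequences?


(1) Outstanding need per process (order R0, R2, R3):
  P4: (0, 10, 7)
  P2: (3, 4, 6)
  P6: (0, 4, 4)
  P7: (0, 0, 3)
  P0: (4, 7, 9)
  P8: (3, 3, 2)
(2) SAFE, for example via the order P7, P6, P8, P2, P0, P4.
Key observation: P7 marks the first exact bind of the order: its need (0, 0, 3) fits the free (0, 1, 3) with zero slack on a requested resource.
Verifying each step:
  pool = (0, 1, 3)
  run P7 (needs (0, 0, 3), free (0, 1, 3)); after release of (0, 3, 2) the pool is (0, 4, 5)
  run P6 (needs (0, 4, 4), free (0, 4, 5)); after release of (3, 1, 1) the pool is (3, 5, 6)
  run P8 (needs (3, 3, 2), free (3, 5, 6)); after release of (0, 2, 2) the pool is (3, 7, 8)
  run P2 (needs (3, 4, 6), free (3, 7, 8)); after release of (1, 2, 1) the pool is (4, 9, 9)
  run P0 (needs (4, 7, 9), free (4, 9, 9)); after release of (1, 2, 1) the pool is (5, 11, 10)
  run P4 (needs (0, 10, 7), free (5, 11, 10)); after release of (0, 2, 1) the pool is (5, 13, 11)
(3) Exactly 2 of the possible complete orderings are safe sequences.


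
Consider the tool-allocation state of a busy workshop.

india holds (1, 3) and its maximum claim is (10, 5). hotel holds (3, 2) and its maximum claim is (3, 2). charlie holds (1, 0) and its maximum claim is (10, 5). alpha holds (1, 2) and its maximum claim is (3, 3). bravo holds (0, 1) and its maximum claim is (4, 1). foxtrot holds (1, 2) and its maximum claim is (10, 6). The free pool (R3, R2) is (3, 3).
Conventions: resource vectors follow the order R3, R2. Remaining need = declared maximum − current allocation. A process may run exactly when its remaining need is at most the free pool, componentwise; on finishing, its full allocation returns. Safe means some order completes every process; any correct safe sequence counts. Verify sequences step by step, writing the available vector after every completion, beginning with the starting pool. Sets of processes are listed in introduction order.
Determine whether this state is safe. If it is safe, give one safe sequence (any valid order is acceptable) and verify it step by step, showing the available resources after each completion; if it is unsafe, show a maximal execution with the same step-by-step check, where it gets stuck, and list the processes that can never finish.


The state is UNSAFE.
Key observation: after alpha, bravo, hotel complete, (7, 8) is the best the pool ever gets, yet each leftover process wants more R3.
The run alpha, bravo, hotel cannot be extended any further. Walking it through:
  pool = (3, 3)
  run alpha (needs (2, 1), free (3, 3)); after release of (1, 2) the pool is (4, 5)
  run bravo (needs (4, 0), free (4, 5)); after release of (0, 1) the pool is (4, 6)
  run hotel (needs (0, 0), free (4, 6)); after release of (3, 2) the pool is (7, 8)
  blocked: india wants (9, 2), pool (7, 8) — not enough R3
  blocked: charlie wants (9, 5), pool (7, 8) — not enough R3
  blocked: foxtrot wants (9, 4), pool (7, 8) — not enough R3
Permanently blocked: india, charlie and foxtrot.


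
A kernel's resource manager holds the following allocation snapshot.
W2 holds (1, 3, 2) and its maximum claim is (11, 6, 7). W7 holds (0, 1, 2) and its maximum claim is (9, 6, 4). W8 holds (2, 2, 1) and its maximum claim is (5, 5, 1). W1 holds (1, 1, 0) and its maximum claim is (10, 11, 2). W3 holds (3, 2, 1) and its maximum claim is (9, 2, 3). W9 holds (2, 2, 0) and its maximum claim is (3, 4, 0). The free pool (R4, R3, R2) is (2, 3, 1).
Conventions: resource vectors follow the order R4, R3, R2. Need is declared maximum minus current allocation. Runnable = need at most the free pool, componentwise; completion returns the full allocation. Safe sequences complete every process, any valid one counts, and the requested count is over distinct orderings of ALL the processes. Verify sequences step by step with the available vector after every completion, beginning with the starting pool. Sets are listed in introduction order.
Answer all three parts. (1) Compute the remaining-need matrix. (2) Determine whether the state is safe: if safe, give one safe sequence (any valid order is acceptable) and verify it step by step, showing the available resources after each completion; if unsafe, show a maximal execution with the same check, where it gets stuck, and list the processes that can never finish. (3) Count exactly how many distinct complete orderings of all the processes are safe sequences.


(1) Outstanding need per process (order R4, R3, R2):
  W2: (10, 3, 5)
  W7: (9, 5, 2)
  W8: (3, 3, 0)
  W1: (9, 10, 2)
  W3: (6, 0, 2)
  W9: (1, 2, 0)
(2) SAFE, for example via the order W9, W8, W3, W7, W1, W2.
Key observation: W3 marks the first exact bind of the order: its need (6, 0, 2) fits the free (6, 7, 2) with zero slack on a requested resource.
Walking it through:
  pool = (2, 3, 1)
  W9 needs (1, 2, 0) <= (2, 3, 1) -> finishes; pool += (2, 2, 0) = (4, 5, 1)
  W8 needs (3, 3, 0) <= (4, 5, 1) -> finishes; pool += (2, 2, 1) = (6, 7, 2)
  W3 needs (6, 0, 2) <= (6, 7, 2) -> finishes; pool += (3, 2, 1) = (9, 9, 3)
  W7 needs (9, 5, 2) <= (9, 9, 3) -> finishes; pool += (0, 1, 2) = (9, 10, 5)
  W1 needs (9, 10, 2) <= (9, 10, 5) -> finishes; pool += (1, 1, 0) = (10, 11, 5)
  W2 needs (10, 3, 5) <= (10, 11, 5) -> finishes; pool += (1, 3, 2) = (11, 14, 7)
(3) Precisely 1 of the possible complete orderings is a safe sequence.


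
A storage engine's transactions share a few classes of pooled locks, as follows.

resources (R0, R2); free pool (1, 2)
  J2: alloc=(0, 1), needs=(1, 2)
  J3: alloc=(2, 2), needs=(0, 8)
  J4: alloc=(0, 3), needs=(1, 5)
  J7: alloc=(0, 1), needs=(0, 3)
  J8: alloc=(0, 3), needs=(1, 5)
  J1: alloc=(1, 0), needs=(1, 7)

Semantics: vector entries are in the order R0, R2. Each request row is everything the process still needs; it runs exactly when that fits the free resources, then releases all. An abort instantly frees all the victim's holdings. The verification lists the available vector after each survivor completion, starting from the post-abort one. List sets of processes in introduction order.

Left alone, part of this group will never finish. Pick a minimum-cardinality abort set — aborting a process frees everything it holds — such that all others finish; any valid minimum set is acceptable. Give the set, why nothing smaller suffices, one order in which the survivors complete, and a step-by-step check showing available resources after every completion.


Abort J8.
Key observation: before aborting J8, J4 was permanently blocked — no order could ever run it; afterwards it completes at step 3.
Why nothing smaller works: aborting no one leaves the state deadlocked as given.
Survivors finish in the order: J2, J7, J4, J1, J3. Verifying each step (pool after the aborts first):
  pool = (1, 5)
  J2: need (1, 2) fits (1, 5); releases (0, 1), pool now (1, 6)
  J7: need (0, 3) fits (1, 6); releases (0, 1), pool now (1, 7)
  J4: need (1, 5) fits (1, 7); releases (0, 3), pool now (1, 10)
  J1: need (1, 7) fits (1, 10); releases (1, 0), pool now (2, 10)
  J3: need (0, 8) fits (2, 10); releases (2, 2), pool now (4, 12)


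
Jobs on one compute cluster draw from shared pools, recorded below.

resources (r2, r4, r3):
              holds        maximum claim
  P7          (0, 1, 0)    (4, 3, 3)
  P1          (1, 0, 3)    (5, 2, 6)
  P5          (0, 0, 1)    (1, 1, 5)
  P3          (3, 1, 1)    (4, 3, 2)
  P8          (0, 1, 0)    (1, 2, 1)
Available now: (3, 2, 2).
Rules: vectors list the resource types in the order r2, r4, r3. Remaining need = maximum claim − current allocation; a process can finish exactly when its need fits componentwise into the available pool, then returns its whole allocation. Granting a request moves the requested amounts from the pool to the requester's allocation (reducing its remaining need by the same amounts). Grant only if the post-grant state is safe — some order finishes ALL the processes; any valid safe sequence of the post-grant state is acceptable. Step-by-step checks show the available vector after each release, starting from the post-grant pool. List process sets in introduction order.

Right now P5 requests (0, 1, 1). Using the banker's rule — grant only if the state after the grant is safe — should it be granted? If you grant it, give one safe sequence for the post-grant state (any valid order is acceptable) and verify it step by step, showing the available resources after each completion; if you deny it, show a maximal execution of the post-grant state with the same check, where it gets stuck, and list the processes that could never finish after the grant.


DENY — the pretend-granted state is unsafe.
Key observation: P8, P3 can finish, but then (6, 3, 2) is all there is, and the blocked group's r3 demands exceed it.
Pretend the grant happened; the run P8, P3 goes as far as possible. Verifying each step:
  pool = (3, 1, 1)
  run P8 (needs (1, 1, 1), free (3, 1, 1)); after release of (0, 1, 0) the pool is (3, 2, 1)
  run P3 (needs (1, 2, 1), free (3, 2, 1)); after release of (3, 1, 1) the pool is (6, 3, 2)
  P7 still needs (4, 2, 3) but only (6, 3, 2) is free — short on r3
  P1 still needs (4, 2, 3) but only (6, 3, 2) is free — short on r3
  P5 still needs (1, 0, 3) but only (6, 3, 2) is free — short on r3
Had the request been granted, P7, P1 and P5 could never finish.


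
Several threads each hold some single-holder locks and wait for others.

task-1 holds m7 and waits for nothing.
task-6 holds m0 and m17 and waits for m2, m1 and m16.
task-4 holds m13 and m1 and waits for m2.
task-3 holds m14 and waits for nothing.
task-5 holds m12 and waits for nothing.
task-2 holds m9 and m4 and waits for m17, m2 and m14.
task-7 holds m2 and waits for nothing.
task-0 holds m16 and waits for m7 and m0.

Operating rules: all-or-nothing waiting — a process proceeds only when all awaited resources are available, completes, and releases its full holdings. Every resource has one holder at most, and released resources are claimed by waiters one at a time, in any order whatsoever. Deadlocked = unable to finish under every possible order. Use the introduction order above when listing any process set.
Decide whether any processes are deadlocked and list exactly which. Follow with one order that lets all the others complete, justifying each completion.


Deadlocked: task-6, task-2 and task-0.
Key observation: along task-6 -> task-0 -> task-6, each member waits on what the next one holds — a deadlock; task-2 waits into the deadlock from upstream.
One completion order for the rest: task-1, task-7, task-4, task-5, task-3.
Check, step by step:
  task-1 waits on nothing -> runs at once and releases m7
  task-7 waits on nothing -> runs at once and releases m2
  run task-4 (all its waits — m2 — are resolved); releases m13 and m1
  task-5 waits on nothing -> runs at once and releases m12
  task-3 waits on nothing -> runs at once and releases m14


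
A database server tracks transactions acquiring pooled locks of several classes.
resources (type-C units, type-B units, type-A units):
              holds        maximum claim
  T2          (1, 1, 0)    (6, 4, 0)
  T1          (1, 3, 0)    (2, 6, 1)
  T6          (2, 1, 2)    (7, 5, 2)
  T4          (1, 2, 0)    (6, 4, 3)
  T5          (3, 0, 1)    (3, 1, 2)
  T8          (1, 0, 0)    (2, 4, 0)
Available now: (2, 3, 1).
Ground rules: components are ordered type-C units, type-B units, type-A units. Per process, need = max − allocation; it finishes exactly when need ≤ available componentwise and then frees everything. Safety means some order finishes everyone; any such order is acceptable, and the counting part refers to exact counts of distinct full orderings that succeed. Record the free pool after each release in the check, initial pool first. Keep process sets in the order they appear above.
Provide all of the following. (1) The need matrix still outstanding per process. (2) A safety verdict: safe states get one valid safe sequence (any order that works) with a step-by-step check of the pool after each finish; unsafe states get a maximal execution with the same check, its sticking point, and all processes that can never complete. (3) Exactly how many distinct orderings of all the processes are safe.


(1) Need matrix, components ordered type-C units, type-B units, type-A units:
  T2: (5, 3, 0)
  T1: (1, 3, 1)
  T6: (5, 4, 0)
  T4: (5, 2, 3)
  T5: (0, 1, 1)
  T8: (1, 4, 0)
(2) The state is SAFE; one workable sequence: T5, T2, T6, T1, T4, T8.
Key observation: reading the order forward, T5 is the first process whose need (0, 1, 1) meets the free pool (2, 3, 1) exactly on a resource it requests.
Check, step by step:
  pool = (2, 3, 1)
  T5 needs (0, 1, 1) <= (2, 3, 1) -> finishes; pool += (3, 0, 1) = (5, 3, 2)
  T2 needs (5, 3, 0) <= (5, 3, 2) -> finishes; pool += (1, 1, 0) = (6, 4, 2)
  T6 needs (5, 4, 0) <= (6, 4, 2) -> finishes; pool += (2, 1, 2) = (8, 5, 4)
  T1 needs (1, 3, 1) <= (8, 5, 4) -> finishes; pool += (1, 3, 0) = (9, 8, 4)
  T4 needs (5, 2, 3) <= (9, 8, 4) -> finishes; pool += (1, 2, 0) = (10, 10, 4)
  T8 needs (1, 4, 0) <= (10, 10, 4) -> finishes; pool += (1, 0, 0) = (11, 10, 4)
(3) The exact count: 39 of the possible complete orderings are safe sequences.


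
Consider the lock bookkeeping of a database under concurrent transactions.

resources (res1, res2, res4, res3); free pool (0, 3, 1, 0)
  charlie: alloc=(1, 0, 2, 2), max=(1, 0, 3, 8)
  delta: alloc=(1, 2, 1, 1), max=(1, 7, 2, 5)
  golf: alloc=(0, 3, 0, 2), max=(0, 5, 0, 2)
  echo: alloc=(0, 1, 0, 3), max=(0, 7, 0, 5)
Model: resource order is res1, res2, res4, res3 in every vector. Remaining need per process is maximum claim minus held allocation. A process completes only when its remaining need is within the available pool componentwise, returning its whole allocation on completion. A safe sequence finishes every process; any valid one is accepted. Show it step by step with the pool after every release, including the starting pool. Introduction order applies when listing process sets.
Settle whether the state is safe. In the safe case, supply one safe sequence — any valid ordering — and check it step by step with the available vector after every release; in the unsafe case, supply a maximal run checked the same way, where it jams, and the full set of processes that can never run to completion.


SAFE — a valid safe sequence is golf, echo, delta, charlie.
Key observation: the first exact fit in this order is echo — it needs (0, 6, 0, 2) with (0, 6, 1, 2) free, meeting a requested resource to the last unit.
Walking it through:
  pool = (0, 3, 1, 0)
  golf: need (0, 2, 0, 0) fits (0, 3, 1, 0); releases (0, 3, 0, 2), pool now (0, 6, 1, 2)
  echo: need (0, 6, 0, 2) fits (0, 6, 1, 2); releases (0, 1, 0, 3), pool now (0, 7, 1, 5)
  delta: need (0, 5, 1, 4) fits (0, 7, 1, 5); releases (1, 2, 1, 1), pool now (1, 9, 2, 6)
  charlie: need (0, 0, 1, 6) fits (1, 9, 2, 6); releases (1, 0, 2, 2), pool now (2, 9, 4, 8)


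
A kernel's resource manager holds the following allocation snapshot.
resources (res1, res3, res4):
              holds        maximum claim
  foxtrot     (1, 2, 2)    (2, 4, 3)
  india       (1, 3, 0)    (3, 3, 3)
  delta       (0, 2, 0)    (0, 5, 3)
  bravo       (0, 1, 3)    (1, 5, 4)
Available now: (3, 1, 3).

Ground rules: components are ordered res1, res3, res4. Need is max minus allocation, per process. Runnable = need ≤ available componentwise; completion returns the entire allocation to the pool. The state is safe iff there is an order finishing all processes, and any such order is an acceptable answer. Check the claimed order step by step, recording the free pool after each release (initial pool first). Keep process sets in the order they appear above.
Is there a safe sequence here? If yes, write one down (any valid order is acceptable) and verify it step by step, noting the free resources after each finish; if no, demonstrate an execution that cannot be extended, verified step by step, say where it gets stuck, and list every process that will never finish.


SAFE — a valid safe sequence is india, bravo, foxtrot, delta.
Key observation: the first exact fit in this order is india — it needs (2, 0, 3) with (3, 1, 3) free, meeting a requested resource to the last unit.
Verifying each step:
  pool = (3, 1, 3)
  india: need (2, 0, 3) fits (3, 1, 3); releases (1, 3, 0), pool now (4, 4, 3)
  bravo: need (1, 4, 1) fits (4, 4, 3); releases (0, 1, 3), pool now (4, 5, 6)
  foxtrot: need (1, 2, 1) fits (4, 5, 6); releases (1, 2, 2), pool now (5, 7, 8)
  delta: need (0, 3, 3) fits (5, 7, 8); releases (0, 2, 0), pool now (5, 9, 8)


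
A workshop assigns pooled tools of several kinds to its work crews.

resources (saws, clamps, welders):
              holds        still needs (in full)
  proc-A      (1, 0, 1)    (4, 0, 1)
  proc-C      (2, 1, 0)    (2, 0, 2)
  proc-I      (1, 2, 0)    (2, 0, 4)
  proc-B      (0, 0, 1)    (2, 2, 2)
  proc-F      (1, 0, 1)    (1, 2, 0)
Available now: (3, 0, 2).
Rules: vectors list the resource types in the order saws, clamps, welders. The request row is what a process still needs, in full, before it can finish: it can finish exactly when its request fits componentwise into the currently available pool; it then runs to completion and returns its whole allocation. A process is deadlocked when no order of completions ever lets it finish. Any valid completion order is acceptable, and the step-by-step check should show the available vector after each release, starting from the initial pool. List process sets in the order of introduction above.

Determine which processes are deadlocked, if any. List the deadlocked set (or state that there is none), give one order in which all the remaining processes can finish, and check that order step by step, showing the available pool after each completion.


The deadlocked set is proc-I, proc-B and proc-F.
Key observation: after proc-C, proc-A the pool peaks at (6, 1, 3), and each blocked process is short somewhere: proc-I on welders; proc-B on clamps; proc-F on clamps.
The rest can finish in the order proc-C, proc-A. Verifying each step:
  pool = (3, 0, 2)
  proc-C: need (2, 0, 2) fits (3, 0, 2); releases (2, 1, 0), pool now (5, 1, 2)
  proc-A: need (4, 0, 1) fits (5, 1, 2); releases (1, 0, 1), pool now (6, 1, 3)
None of the blocked processes ever fits:
  proc-I cannot run: need (2, 0, 4) vs free (6, 1, 3) (insufficient welders)
  proc-B cannot run: need (2, 2, 2) vs free (6, 1, 3) (insufficient clamps)
  proc-F cannot run: need (1, 2, 0) vs free (6, 1, 3) (insufficient clamps)


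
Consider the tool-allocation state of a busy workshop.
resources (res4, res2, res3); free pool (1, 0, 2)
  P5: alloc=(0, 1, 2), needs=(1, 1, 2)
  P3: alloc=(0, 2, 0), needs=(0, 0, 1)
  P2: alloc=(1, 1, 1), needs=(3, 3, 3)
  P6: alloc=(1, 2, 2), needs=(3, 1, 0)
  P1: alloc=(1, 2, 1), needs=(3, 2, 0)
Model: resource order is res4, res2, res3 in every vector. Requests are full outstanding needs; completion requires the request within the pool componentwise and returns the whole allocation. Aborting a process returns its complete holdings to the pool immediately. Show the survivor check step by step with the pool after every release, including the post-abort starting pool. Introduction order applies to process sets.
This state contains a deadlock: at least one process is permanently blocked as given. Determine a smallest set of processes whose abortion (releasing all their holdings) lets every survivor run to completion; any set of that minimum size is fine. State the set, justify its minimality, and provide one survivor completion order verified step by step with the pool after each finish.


The answer: abort P2 and P6.
Key observation: the returned (2, 3, 3) from P2 and P6 is what brings P1 — unrunnable before, under any order — into play at step 3.
No one abort is enough; case by case: P5 alone leaves P2 blocked (short on res4); P3 alone leaves P2 blocked (short on res4); P2 alone leaves P6 blocked (short on res4); P6 alone leaves P2 blocked (short on res4); P1 alone leaves P2 blocked (short on res4).
Survivors finish in the order: P3, P5, P1. Verifying each step (pool after the aborts first):
  pool = (3, 3, 5)
  P3 needs (0, 0, 1) <= (3, 3, 5) -> finishes; pool += (0, 2, 0) = (3, 5, 5)
  P5 needs (1, 1, 2) <= (3, 5, 5) -> finishes; pool += (0, 1, 2) = (3, 6, 7)
  P1 needs (3, 2, 0) <= (3, 6, 7) -> finishes; pool += (1, 2, 1) = (4, 8, 8)


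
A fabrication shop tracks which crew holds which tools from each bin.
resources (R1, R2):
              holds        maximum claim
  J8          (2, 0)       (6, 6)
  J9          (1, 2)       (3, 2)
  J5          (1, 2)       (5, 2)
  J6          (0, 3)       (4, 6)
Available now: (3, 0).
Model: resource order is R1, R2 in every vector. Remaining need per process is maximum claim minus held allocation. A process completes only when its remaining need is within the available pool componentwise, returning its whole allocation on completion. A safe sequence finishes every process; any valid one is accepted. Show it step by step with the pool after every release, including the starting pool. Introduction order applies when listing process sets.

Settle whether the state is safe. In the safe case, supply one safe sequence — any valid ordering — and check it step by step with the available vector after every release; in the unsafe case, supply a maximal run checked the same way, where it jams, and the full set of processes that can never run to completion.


SAFE, for example via the order J9, J5, J6, J8.
Key observation: J5 marks the first exact bind of the order: its need (4, 0) fits the free (4, 2) with zero slack on a requested resource.
Walking it through:
  pool = (3, 0)
  J9: need (2, 0) fits (3, 0); releases (1, 2), pool now (4, 2)
  J5: need (4, 0) fits (4, 2); releases (1, 2), pool now (5, 4)
  J6: need (4, 3) fits (5, 4); releases (0, 3), pool now (5, 7)
  J8: need (4, 6) fits (5, 7); releases (2, 0), pool now (7, 7)


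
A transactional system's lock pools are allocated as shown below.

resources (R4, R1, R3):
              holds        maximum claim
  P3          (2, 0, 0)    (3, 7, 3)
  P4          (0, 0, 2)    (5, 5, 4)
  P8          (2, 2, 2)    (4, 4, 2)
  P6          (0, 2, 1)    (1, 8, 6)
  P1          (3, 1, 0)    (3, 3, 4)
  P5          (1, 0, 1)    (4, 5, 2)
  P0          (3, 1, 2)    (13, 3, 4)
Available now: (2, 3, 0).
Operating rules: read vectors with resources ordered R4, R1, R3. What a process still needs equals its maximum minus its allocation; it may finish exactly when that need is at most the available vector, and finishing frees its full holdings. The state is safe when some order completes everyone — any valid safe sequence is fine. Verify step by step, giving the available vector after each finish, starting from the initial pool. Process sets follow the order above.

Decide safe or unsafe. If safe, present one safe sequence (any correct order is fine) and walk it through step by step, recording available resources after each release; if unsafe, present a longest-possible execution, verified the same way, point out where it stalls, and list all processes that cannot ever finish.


The state is SAFE; one workable sequence: P8, P5, P4, P1, P6, P3, P0.
Key observation: the order's first zero-slack moment is P8 ((2, 2, 0) needed, (2, 3, 0) free — a requested resource with nothing to spare).
Check, step by step:
  pool = (2, 3, 0)
  P8 needs (2, 2, 0) <= (2, 3, 0) -> finishes; pool += (2, 2, 2) = (4, 5, 2)
  P5 needs (3, 5, 1) <= (4, 5, 2) -> finishes; pool += (1, 0, 1) = (5, 5, 3)
  P4 needs (5, 5, 2) <= (5, 5, 3) -> finishes; pool += (0, 0, 2) = (5, 5, 5)
  P1 needs (0, 2, 4) <= (5, 5, 5) -> finishes; pool += (3, 1, 0) = (8, 6, 5)
  P6 needs (1, 6, 5) <= (8, 6, 5) -> finishes; pool += (0, 2, 1) = (8, 8, 6)
  P3 needs (1, 7, 3) <= (8, 8, 6) -> finishes; pool += (2, 0, 0) = (10, 8, 6)
  P0 needs (10, 2, 2) <= (10, 8, 6) -> finishes; pool += (3, 1, 2) = (13, 9, 8)


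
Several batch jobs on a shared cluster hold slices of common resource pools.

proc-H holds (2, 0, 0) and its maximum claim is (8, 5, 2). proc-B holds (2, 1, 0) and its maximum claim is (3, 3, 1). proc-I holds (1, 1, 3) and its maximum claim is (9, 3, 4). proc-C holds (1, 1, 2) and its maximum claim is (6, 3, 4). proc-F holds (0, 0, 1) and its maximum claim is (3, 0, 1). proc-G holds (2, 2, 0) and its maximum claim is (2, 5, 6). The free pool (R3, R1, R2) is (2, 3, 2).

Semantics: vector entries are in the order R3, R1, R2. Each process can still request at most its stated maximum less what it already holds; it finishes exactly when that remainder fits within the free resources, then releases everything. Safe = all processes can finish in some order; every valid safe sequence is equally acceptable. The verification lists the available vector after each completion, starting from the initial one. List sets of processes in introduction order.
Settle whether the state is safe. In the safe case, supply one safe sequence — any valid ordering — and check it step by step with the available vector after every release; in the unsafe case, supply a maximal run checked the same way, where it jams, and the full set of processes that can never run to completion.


The state is UNSAFE.
Key observation: after proc-B, proc-F the pool peaks at (4, 4, 3), and each blocked process is short somewhere: proc-H on R3, R1; proc-I on R3; proc-C on R3; proc-G on R2.
A maximal execution: proc-B, proc-F — then nothing else fits. Step-by-step check:
  pool = (2, 3, 2)
  proc-B needs (1, 2, 1) <= (2, 3, 2) -> finishes; pool += (2, 1, 0) = (4, 4, 2)
  proc-F needs (3, 0, 0) <= (4, 4, 2) -> finishes; pool += (0, 0, 1) = (4, 4, 3)
  blocked: proc-H wants (6, 5, 2), pool (4, 4, 3) — not enough R3 and R1
  blocked: proc-I wants (8, 2, 1), pool (4, 4, 3) — not enough R3
  blocked: proc-C wants (5, 2, 2), pool (4, 4, 3) — not enough R3
  blocked: proc-G wants (0, 3, 6), pool (4, 4, 3) — not enough R2
Never able to finish: proc-H, proc-I, proc-C and proc-G.


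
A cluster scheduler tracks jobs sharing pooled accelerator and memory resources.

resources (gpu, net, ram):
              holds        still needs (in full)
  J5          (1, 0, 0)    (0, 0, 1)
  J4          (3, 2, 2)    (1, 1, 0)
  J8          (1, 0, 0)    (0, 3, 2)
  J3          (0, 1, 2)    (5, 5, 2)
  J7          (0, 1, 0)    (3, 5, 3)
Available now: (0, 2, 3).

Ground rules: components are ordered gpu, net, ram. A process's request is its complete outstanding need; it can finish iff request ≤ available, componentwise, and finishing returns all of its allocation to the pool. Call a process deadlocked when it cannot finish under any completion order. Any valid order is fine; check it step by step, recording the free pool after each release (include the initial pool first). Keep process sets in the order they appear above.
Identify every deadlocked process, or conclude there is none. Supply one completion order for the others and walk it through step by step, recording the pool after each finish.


Deadlocked set: J3 and J7.
Key observation: the wall is net: completing J5, J4, J8 brings the pool only to (5, 4, 5), and all the rest need more.
A valid finishing order for the others: J5, J4, J8. Verifying each step:
  pool = (0, 2, 3)
  J5 needs (0, 0, 1) <= (0, 2, 3) -> finishes; pool += (1, 0, 0) = (1, 2, 3)
  J4 needs (1, 1, 0) <= (1, 2, 3) -> finishes; pool += (3, 2, 2) = (4, 4, 5)
  J8 needs (0, 3, 2) <= (4, 4, 5) -> finishes; pool += (1, 0, 0) = (5, 4, 5)
The blocked processes can never fit:
  J3 still needs (5, 5, 2) but only (5, 4, 5) is free — short on net
  J7 still needs (3, 5, 3) but only (5, 4, 5) is free — short on net


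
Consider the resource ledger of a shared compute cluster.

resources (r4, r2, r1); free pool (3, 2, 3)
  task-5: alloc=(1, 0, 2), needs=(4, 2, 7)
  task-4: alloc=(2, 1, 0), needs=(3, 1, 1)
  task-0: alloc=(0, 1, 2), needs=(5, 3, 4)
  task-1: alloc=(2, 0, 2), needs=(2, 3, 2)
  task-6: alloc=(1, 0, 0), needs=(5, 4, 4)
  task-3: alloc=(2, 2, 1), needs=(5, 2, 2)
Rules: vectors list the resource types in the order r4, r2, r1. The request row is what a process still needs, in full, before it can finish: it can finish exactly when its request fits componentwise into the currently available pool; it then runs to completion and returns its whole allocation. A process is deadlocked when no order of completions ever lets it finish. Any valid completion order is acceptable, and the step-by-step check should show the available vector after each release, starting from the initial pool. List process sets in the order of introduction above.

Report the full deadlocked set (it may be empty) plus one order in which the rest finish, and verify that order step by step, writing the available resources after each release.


Nothing here is deadlocked.
Key observation: task-4 can run right away; the returned allocation unlocks the remaining processes in turn.
One completion order for the rest: task-4, task-1, task-0, task-5, task-6, task-3. Verifying each step:
  pool = (3, 2, 3)
  task-4: need (3, 1, 1) fits (3, 2, 3); releases (2, 1, 0), pool now (5, 3, 3)
  task-1: need (2, 3, 2) fits (5, 3, 3); releases (2, 0, 2), pool now (7, 3, 5)
  task-0: need (5, 3, 4) fits (7, 3, 5); releases (0, 1, 2), pool now (7, 4, 7)
  task-5: need (4, 2, 7) fits (7, 4, 7); releases (1, 0, 2), pool now (8, 4, 9)
  task-6: need (5, 4, 4) fits (8, 4, 9); releases (1, 0, 0), pool now (9, 4, 9)
  task-3: need (5, 2, 2) fits (9, 4, 9); releases (2, 2, 1), pool now (11, 6, 10)


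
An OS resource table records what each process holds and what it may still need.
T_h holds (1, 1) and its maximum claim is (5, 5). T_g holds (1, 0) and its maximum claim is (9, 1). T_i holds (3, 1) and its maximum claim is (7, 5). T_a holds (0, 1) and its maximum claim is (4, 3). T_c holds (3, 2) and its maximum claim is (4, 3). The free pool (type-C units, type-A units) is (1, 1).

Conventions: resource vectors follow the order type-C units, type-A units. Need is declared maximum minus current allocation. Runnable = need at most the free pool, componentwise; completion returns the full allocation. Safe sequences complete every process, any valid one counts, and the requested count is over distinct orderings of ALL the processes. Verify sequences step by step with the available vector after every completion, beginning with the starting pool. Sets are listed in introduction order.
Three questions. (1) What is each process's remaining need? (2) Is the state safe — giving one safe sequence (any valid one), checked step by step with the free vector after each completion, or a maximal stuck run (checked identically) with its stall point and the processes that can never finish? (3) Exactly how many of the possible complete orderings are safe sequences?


(1) Remaining need (order type-C units, type-A units):
  T_h: (4, 4)
  T_g: (8, 1)
  T_i: (4, 4)
  T_a: (4, 2)
  T_c: (1, 1)
(2) SAFE, for example via the order T_c, T_a, T_i, T_h, T_g.
Key observation: the first exact fit in this order is T_c — it needs (1, 1) with (1, 1) free, meeting a requested resource to the last unit.
Check, step by step:
  pool = (1, 1)
  run T_c (needs (1, 1), free (1, 1)); after release of (3, 2) the pool is (4, 3)
  run T_a (needs (4, 2), free (4, 3)); after release of (0, 1) the pool is (4, 4)
  run T_i (needs (4, 4), free (4, 4)); after release of (3, 1) the pool is (7, 5)
  run T_h (needs (4, 4), free (7, 5)); after release of (1, 1) the pool is (8, 6)
  run T_g (needs (8, 1), free (8, 6)); after release of (1, 0) the pool is (9, 6)
(3) The exact count: 2 of the possible complete orderings are safe sequences.


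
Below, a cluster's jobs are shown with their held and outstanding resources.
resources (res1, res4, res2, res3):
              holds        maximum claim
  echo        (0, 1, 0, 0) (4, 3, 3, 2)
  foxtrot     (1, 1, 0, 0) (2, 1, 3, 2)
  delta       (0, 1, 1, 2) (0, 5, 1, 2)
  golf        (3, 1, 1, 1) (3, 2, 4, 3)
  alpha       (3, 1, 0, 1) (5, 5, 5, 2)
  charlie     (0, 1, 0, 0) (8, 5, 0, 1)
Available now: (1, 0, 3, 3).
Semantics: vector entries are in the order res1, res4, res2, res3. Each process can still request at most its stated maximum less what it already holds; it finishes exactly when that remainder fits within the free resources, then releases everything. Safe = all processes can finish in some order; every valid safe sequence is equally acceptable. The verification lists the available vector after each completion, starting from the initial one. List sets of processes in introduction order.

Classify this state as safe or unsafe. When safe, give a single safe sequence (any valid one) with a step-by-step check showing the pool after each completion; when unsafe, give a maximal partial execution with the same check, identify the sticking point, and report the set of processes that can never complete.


UNSAFE — no complete ordering exists.
Key observation: after foxtrot, golf, echo complete, (5, 3, 4, 4) is the best the pool ever gets, yet each leftover process wants more res4.
A maximal execution: foxtrot, golf, echo — then nothing else fits. Step-by-step check:
  pool = (1, 0, 3, 3)
  foxtrot: need (1, 0, 3, 2) fits (1, 0, 3, 3); releases (1, 1, 0, 0), pool now (2, 1, 3, 3)
  golf: need (0, 1, 3, 2) fits (2, 1, 3, 3); releases (3, 1, 1, 1), pool now (5, 2, 4, 4)
  echo: need (4, 2, 3, 2) fits (5, 2, 4, 4); releases (0, 1, 0, 0), pool now (5, 3, 4, 4)
  blocked: delta wants (0, 4, 0, 0), pool (5, 3, 4, 4) — not enough res4
  blocked: alpha wants (2, 4, 5, 1), pool (5, 3, 4, 4) — not enough res4 and res2
  blocked: charlie wants (8, 4, 0, 1), pool (5, 3, 4, 4) — not enough res1 and res4
Processes that can never finish: delta, alpha and charlie.


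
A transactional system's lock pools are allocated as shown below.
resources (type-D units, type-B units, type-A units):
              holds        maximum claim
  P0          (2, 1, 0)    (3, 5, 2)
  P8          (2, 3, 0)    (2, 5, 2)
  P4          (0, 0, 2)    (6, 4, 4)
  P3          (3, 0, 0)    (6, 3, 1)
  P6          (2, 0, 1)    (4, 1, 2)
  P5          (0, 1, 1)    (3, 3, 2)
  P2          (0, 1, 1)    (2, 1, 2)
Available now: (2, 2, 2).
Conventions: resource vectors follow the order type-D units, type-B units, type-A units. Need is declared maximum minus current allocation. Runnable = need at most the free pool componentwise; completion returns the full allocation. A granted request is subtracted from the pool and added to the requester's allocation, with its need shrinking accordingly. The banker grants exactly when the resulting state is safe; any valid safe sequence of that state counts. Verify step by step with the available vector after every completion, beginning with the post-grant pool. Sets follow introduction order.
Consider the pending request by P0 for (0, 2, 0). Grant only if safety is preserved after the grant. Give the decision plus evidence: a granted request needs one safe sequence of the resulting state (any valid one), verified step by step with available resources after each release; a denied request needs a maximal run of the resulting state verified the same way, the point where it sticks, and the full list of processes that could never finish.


DENY — the pretend-granted state is unsafe.
Key observation: the wall is type-B units: completing P2, P6 brings the pool only to (4, 1, 4), and all the rest need more.
On the post-grant state, P2, P6 is a maximal run — nothing extends it. Walking it through:
  pool = (2, 0, 2)
  run P2 (needs (2, 0, 1), free (2, 0, 2)); after release of (0, 1, 1) the pool is (2, 1, 3)
  run P6 (needs (2, 1, 1), free (2, 1, 3)); after release of (2, 0, 1) the pool is (4, 1, 4)
  P0 still needs (1, 2, 2) but only (4, 1, 4) is free — short on type-B units
  P8 still needs (0, 2, 2) but only (4, 1, 4) is free — short on type-B units
  P4 still needs (6, 4, 2) but only (4, 1, 4) is free — short on type-D units and type-B units
  P3 still needs (3, 3, 1) but only (4, 1, 4) is free — short on type-B units
  P5 still needs (3, 2, 1) but only (4, 1, 4) is free — short on type-B units
Post-grant, the permanently blocked set is P0, P8, P4, P3 and P5.
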